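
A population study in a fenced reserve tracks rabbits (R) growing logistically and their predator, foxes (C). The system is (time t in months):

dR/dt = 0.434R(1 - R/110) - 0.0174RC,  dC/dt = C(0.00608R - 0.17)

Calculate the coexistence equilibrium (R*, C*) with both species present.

R* ≈ 28, C* ≈ 18.6

From dC/dt = 0 with C > 0: 0.00608R* = 0.17, so R* = 28.
Substitute into dR/dt = 0: 0.434(1 - 28/110) = 0.0174C*.
The bracket is 0.746, giving C* = 0.324/0.0174 = 18.6.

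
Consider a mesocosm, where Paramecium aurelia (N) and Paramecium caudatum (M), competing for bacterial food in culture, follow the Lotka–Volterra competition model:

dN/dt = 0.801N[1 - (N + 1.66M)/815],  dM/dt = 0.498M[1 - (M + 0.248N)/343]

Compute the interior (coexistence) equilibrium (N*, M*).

Setting both brackets to zero gives the nullclines N + 1.66M = 815 and 0.248N + M = 343.
Substituting M = 343 - 0.248N into the first: N(1 - 1.66·0.248) = 815 - 1.66·343.
So N* = 246/0.588 = 417, and then M* = 343 - 0.248·417 = 239.

N* ≈ 417, M* ≈ 239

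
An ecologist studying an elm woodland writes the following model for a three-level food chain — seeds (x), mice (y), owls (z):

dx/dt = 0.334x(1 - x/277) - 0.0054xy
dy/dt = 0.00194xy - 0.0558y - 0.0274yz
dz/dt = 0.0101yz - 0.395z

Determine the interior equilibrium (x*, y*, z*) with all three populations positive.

From dz/dt = 0: 0.0101y* = 0.395, so y* = 39.1.
From dx/dt = 0: 0.334(1 - x*/277) = 0.0054·39.1, giving x* = 277·(1 - 0.632) = 102.
From dy/dt = 0: 0.00194·102 - 0.0558 = 0.0274z*, so z* = 0.142/0.0274 = 5.17.

x* ≈ 102, y* ≈ 39.1, z* ≈ 5.17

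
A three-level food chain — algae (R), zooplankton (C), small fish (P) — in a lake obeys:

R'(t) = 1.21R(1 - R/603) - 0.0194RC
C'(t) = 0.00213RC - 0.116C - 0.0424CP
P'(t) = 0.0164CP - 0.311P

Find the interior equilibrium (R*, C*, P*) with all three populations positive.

From dP/dt = 0: 0.0164C* = 0.311, so C* = 19.
From dR/dt = 0: 1.21(1 - R*/603) = 0.0194·19, giving R* = 603·(1 - 0.304) = 420.
From dC/dt = 0: 0.00213·420 - 0.116 = 0.0424P*, so P* = 0.778/0.0424 = 18.3.

R* ≈ 420, C* ≈ 19, P* ≈ 18.3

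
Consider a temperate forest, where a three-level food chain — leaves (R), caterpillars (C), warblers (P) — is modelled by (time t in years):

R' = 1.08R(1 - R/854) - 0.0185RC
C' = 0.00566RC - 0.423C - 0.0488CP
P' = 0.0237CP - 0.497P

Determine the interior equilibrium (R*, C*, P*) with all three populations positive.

From dP/dt = 0: 0.0237C* = 0.497, so C* = 21.
From dR/dt = 0: 1.08(1 - R*/854) = 0.0185·21, giving R* = 854·(1 - 0.359) = 547.
From dC/dt = 0: 0.00566·547 - 0.423 = 0.0488P*, so P* = 2.67/0.0488 = 54.8.

R* ≈ 547, C* ≈ 21, P* ≈ 54.8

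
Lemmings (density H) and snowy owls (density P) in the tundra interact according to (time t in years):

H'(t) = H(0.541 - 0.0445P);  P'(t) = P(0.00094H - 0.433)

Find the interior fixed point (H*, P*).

Set dP/dt = 0 with P > 0: 0.00094H - 0.433 = 0, so H* = 0.433/0.00094 = 461.
Set dH/dt = 0 with H > 0: 0.541 - 0.0445P = 0, so P* = 0.541/0.0445 = 12.2.

H* ≈ 461, P* ≈ 12.2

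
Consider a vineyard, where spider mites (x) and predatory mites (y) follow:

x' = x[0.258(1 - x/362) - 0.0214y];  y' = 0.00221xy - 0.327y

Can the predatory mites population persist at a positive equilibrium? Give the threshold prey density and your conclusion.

Threshold x = 148; K > 148, so yes, the predator persists.

The predator equation gives dy/dt > 0 only when x > 0.327/0.00221 = 148.
Without the predator, x → K = 362. Since 362 > 148, the predator can invade and persist.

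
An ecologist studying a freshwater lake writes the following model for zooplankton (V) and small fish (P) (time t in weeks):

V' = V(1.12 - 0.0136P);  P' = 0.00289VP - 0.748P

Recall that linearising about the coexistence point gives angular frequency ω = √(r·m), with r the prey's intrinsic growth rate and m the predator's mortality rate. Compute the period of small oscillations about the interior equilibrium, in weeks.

Here r = 1.12 and m = 0.748, so r·m = 0.838.
ω = √0.838 = 0.915 per week, hence T = 2π/ω ≈ 6.86 weeks.

T ≈ 6.86 weeks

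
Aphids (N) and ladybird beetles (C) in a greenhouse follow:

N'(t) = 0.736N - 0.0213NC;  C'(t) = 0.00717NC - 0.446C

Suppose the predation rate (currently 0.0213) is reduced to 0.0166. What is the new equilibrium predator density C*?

C* ≈ 44.3

At the interior fixed point, setting dN/dt = 0 with N > 0 fixes C* = (prey growth rate)/(NC coefficient) — independent of the other coefficients.
With the change, C* = 0.736/0.0166 = 44.3; it rises from 34.6.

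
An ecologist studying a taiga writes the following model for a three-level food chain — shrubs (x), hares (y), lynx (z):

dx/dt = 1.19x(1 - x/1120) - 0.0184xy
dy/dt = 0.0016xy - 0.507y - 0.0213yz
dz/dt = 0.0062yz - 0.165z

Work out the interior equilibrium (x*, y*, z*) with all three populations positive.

From dz/dt = 0: 0.0062y* = 0.165, so y* = 26.6.
From dx/dt = 0: 1.19(1 - x*/1120) = 0.0184·26.6, giving x* = 1120·(1 - 0.411) = 659.
From dy/dt = 0: 0.0016·659 - 0.507 = 0.0213z*, so z* = 0.548/0.0213 = 25.7.

x* ≈ 659, y* ≈ 26.6, z* ≈ 25.7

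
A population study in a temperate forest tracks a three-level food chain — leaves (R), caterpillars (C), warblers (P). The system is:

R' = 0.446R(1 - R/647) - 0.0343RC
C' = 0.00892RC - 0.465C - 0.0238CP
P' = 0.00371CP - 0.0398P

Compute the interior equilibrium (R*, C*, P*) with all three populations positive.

From dP/dt = 0: 0.00371C* = 0.0398, so C* = 10.7.
From dR/dt = 0: 0.446(1 - R*/647) = 0.0343·10.7, giving R* = 647·(1 - 0.825) = 113.
From dC/dt = 0: 0.00892·113 - 0.465 = 0.0238P*, so P* = 0.545/0.0238 = 22.9.

R* ≈ 113, C* ≈ 10.7, P* ≈ 22.9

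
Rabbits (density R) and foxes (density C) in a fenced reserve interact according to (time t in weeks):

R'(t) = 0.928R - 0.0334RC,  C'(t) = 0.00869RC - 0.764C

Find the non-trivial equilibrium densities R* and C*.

Set dC/dt = 0 with C > 0: 0.00869R - 0.764 = 0, so R* = 0.764/0.00869 = 87.9.
Set dR/dt = 0 with R > 0: 0.928 - 0.0334C = 0, so C* = 0.928/0.0334 = 27.8.

R* ≈ 87.9, C* ≈ 27.8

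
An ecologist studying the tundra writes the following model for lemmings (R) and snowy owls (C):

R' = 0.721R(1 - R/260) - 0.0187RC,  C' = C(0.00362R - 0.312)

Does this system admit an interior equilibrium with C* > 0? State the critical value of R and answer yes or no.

The predator equation gives dC/dt > 0 only when R > 0.312/0.00362 = 86.2.
Without the predator, R → K = 260. Since 260 > 86.2, the predator can invade and persist.

Threshold R = 86.2; K > 86.2, so yes, the predator persists.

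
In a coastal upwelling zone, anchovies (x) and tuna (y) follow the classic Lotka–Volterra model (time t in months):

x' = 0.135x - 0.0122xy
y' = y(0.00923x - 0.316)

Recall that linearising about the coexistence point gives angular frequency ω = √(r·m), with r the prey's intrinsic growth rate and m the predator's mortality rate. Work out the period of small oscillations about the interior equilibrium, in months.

T ≈ 30.4 months

Here r = 0.135 and m = 0.316, so r·m = 0.0427.
ω = √0.0427 = 0.207 per month, hence T = 2π/ω ≈ 30.4 months.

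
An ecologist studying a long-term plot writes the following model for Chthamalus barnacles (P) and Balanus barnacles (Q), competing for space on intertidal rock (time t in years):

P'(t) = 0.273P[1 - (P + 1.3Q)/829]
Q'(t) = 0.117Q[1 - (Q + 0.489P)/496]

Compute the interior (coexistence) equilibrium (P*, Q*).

Setting both brackets to zero gives the nullclines P + 1.3Q = 829 and 0.489P + Q = 496.
Substituting Q = 496 - 0.489P into the first: P(1 - 1.3·0.489) = 829 - 1.3·496.
So P* = 184/0.364 = 506, and then Q* = 496 - 0.489·506 = 249.

P* ≈ 506, Q* ≈ 249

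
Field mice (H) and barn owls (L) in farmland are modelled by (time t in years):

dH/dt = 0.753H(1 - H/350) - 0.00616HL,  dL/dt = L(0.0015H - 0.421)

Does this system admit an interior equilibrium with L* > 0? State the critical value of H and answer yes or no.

The predator equation gives dL/dt > 0 only when H > 0.421/0.0015 = 281.
Without the predator, H → K = 350. Since 350 > 281, the predator can invade and persist.

Threshold H = 281; K > 281, so yes, the predator persists.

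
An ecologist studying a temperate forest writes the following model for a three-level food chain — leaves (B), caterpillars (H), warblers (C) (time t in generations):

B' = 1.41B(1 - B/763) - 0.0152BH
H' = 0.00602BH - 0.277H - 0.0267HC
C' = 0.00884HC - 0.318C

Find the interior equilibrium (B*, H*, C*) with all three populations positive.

B* ≈ 467, H* ≈ 36, C* ≈ 94.9

From dC/dt = 0: 0.00884H* = 0.318, so H* = 36.
From dB/dt = 0: 1.41(1 - B*/763) = 0.0152·36, giving B* = 763·(1 - 0.388) = 467.
From dH/dt = 0: 0.00602·467 - 0.277 = 0.0267C*, so C* = 2.54/0.0267 = 94.9.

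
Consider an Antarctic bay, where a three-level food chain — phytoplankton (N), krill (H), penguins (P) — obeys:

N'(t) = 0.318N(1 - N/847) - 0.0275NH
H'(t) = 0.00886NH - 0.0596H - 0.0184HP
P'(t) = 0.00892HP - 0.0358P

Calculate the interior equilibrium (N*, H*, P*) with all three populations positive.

From dP/dt = 0: 0.00892H* = 0.0358, so H* = 4.01.
From dN/dt = 0: 0.318(1 - N*/847) = 0.0275·4.01, giving N* = 847·(1 - 0.347) = 553.
From dH/dt = 0: 0.00886·553 - 0.0596 = 0.0184P*, so P* = 4.84/0.0184 = 263.

N* ≈ 553, H* ≈ 4.01, P* ≈ 263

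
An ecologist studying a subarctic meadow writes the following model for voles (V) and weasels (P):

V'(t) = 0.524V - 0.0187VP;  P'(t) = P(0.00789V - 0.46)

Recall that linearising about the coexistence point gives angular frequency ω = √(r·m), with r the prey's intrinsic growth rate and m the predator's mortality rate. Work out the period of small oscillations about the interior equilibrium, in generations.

T ≈ 12.8 generations

Here r = 0.524 and m = 0.46, so r·m = 0.241.
ω = √0.241 = 0.491 per generation, hence T = 2π/ω ≈ 12.8 generations.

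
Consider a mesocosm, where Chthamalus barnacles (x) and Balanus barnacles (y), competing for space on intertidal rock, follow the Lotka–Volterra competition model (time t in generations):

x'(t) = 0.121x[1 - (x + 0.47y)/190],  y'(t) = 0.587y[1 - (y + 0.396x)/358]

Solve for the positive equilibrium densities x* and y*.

x* ≈ 26.7, y* ≈ 347

Setting both brackets to zero gives the nullclines x + 0.47y = 190 and 0.396x + y = 358.
Substituting y = 358 - 0.396x into the first: x(1 - 0.47·0.396) = 190 - 0.47·358.
So x* = 21.7/0.814 = 26.7, and then y* = 358 - 0.396·26.7 = 347.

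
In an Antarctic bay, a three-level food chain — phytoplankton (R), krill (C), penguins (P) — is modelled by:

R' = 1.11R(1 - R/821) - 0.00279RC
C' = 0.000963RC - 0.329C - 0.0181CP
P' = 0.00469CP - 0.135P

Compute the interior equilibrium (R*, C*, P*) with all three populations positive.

R* ≈ 762, C* ≈ 28.8, P* ≈ 22.3

From dP/dt = 0: 0.00469C* = 0.135, so C* = 28.8.
From dR/dt = 0: 1.11(1 - R*/821) = 0.00279·28.8, giving R* = 821·(1 - 0.0724) = 762.
From dC/dt = 0: 0.000963·762 - 0.329 = 0.0181P*, so P* = 0.404/0.0181 = 22.3.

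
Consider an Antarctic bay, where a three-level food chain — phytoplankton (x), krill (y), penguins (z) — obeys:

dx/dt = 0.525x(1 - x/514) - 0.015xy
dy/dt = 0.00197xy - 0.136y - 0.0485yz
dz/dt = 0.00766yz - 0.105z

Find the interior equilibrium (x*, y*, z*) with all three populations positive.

From dz/dt = 0: 0.00766y* = 0.105, so y* = 13.7.
From dx/dt = 0: 0.525(1 - x*/514) = 0.015·13.7, giving x* = 514·(1 - 0.392) = 313.
From dy/dt = 0: 0.00197·313 - 0.136 = 0.0485z*, so z* = 0.48/0.0485 = 9.9.

x* ≈ 313, y* ≈ 13.7, z* ≈ 9.9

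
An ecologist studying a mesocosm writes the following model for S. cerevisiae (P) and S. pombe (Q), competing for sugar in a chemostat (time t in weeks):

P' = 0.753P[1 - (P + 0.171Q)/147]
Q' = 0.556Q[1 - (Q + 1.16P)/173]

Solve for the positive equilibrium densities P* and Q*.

Setting both brackets to zero gives the nullclines P + 0.171Q = 147 and 1.16P + Q = 173.
Substituting Q = 173 - 1.16P into the first: P(1 - 0.171·1.16) = 147 - 0.171·173.
So P* = 117/0.802 = 146, and then Q* = 173 - 1.16·146 = 3.09.

P* ≈ 146, Q* ≈ 3.09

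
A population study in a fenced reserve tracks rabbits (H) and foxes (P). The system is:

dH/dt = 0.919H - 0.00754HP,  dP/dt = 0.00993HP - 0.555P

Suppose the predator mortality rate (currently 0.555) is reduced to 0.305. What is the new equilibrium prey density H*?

At the interior fixed point, setting dP/dt = 0 with P > 0 fixes H* = (predator death rate)/(HP coefficient) — independent of the other coefficients.
With the change, H* = 0.305/0.00993 = 30.7; it falls from 55.9.

H* ≈ 30.7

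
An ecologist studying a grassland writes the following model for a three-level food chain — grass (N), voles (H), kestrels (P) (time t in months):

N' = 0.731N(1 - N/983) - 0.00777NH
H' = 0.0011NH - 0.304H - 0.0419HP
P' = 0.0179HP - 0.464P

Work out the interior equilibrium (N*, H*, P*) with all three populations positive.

From dP/dt = 0: 0.0179H* = 0.464, so H* = 25.9.
From dN/dt = 0: 0.731(1 - N*/983) = 0.00777·25.9, giving N* = 983·(1 - 0.276) = 712.
From dH/dt = 0: 0.0011·712 - 0.304 = 0.0419P*, so P* = 0.479/0.0419 = 11.4.

N* ≈ 712, H* ≈ 25.9, P* ≈ 11.4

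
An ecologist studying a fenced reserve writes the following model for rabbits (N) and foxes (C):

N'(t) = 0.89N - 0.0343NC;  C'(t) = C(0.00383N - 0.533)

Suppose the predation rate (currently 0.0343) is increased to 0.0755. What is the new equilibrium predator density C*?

At the interior fixed point, setting dN/dt = 0 with N > 0 fixes C* = (prey growth rate)/(NC coefficient) — independent of the other coefficients.
With the change, C* = 0.89/0.0755 = 11.8; it falls from 25.9.

C* ≈ 11.8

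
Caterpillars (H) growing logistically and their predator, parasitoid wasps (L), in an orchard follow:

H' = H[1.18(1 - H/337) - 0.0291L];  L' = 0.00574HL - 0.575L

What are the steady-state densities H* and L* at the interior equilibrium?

H* ≈ 100, L* ≈ 28.5

From dL/dt = 0 with L > 0: 0.00574H* = 0.575, so H* = 100.
Substitute into dH/dt = 0: 1.18(1 - 100/337) = 0.0291L*.
The bracket is 0.703, giving L* = 0.829/0.0291 = 28.5.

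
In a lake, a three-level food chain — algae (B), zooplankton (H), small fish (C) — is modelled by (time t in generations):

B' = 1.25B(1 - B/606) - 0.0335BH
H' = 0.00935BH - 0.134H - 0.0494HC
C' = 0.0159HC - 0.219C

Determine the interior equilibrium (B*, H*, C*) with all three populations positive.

B* ≈ 382, H* ≈ 13.8, C* ≈ 69.6

From dC/dt = 0: 0.0159H* = 0.219, so H* = 13.8.
From dB/dt = 0: 1.25(1 - B*/606) = 0.0335·13.8, giving B* = 606·(1 - 0.369) = 382.
From dH/dt = 0: 0.00935·382 - 0.134 = 0.0494C*, so C* = 3.44/0.0494 = 69.6.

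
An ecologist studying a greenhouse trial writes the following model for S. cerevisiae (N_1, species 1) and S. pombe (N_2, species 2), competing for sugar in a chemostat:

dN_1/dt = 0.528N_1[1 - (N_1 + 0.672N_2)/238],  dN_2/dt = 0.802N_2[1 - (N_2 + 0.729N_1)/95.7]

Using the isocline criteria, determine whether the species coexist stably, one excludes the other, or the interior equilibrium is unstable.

Compare the nullcline intercepts: K1/α12 = 238/0.672 = 354 > K2 = 95.7; K2/α21 = 95.7/0.729 = 131 < K1 = 238.
Since the inequalities point opposite ways, species 1 can invade but species 2 cannot.

species 1 excludes species 2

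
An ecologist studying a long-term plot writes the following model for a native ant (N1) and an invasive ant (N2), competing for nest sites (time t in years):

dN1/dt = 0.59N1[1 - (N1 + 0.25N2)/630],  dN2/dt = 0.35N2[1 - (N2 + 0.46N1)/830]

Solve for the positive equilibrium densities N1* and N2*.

Setting both brackets to zero gives the nullclines N1 + 0.25N2 = 630 and 0.46N1 + N2 = 830.
Substituting N2 = 830 - 0.46N1 into the first: N1(1 - 0.25·0.46) = 630 - 0.25·830.
So N1* = 422/0.885 = 477, and then N2* = 830 - 0.46·477 = 610.

N1* ≈ 477, N2* ≈ 610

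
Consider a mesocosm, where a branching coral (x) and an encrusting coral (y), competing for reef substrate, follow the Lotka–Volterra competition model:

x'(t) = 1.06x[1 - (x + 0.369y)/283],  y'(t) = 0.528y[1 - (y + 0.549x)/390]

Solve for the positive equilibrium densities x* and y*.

Setting both brackets to zero gives the nullclines x + 0.369y = 283 and 0.549x + y = 390.
Substituting y = 390 - 0.549x into the first: x(1 - 0.369·0.549) = 283 - 0.369·390.
So x* = 139/0.797 = 174, and then y* = 390 - 0.549·174 = 294.

x* ≈ 174, y* ≈ 294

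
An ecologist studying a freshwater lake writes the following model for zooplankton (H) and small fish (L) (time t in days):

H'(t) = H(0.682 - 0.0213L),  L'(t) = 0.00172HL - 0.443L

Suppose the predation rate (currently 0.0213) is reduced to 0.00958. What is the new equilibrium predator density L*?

At the interior fixed point, setting dH/dt = 0 with H > 0 fixes L* = (prey growth rate)/(HL coefficient) — independent of the other coefficients.
With the change, L* = 0.682/0.00958 = 71.2; it rises from 32.

L* ≈ 71.2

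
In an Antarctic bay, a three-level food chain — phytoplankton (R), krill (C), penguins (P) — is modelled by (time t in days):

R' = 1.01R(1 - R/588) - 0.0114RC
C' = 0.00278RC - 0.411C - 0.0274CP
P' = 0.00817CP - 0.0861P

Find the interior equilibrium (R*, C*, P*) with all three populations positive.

R* ≈ 518, C* ≈ 10.5, P* ≈ 37.6

From dP/dt = 0: 0.00817C* = 0.0861, so C* = 10.5.
From dR/dt = 0: 1.01(1 - R*/588) = 0.0114·10.5, giving R* = 588·(1 - 0.119) = 518.
From dC/dt = 0: 0.00278·518 - 0.411 = 0.0274P*, so P* = 1.03/0.0274 = 37.6.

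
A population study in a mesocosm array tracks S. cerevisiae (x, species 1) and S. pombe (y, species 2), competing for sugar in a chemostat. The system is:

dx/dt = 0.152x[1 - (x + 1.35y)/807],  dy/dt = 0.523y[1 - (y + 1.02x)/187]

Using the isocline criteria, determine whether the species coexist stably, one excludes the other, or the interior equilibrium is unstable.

Compare the nullcline intercepts: K1/α12 = 807/1.35 = 598 > K2 = 187; K2/α21 = 187/1.02 = 183 < K1 = 807.
Since the inequalities point opposite ways, species 1 can invade but species 2 cannot.

species 1 excludes species 2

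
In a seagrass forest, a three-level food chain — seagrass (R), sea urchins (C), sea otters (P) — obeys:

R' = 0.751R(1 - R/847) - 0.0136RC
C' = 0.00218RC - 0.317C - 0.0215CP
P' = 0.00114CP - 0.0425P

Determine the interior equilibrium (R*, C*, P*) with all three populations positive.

R* ≈ 275, C* ≈ 37.3, P* ≈ 13.2

From dP/dt = 0: 0.00114C* = 0.0425, so C* = 37.3.
From dR/dt = 0: 0.751(1 - R*/847) = 0.0136·37.3, giving R* = 847·(1 - 0.675) = 275.
From dC/dt = 0: 0.00218·275 - 0.317 = 0.0215P*, so P* = 0.283/0.0215 = 13.2.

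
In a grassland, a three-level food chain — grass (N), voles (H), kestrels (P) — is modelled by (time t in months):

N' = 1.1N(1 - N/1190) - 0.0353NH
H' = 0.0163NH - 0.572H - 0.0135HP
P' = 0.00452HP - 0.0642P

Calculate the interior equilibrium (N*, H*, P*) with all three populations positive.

N* ≈ 648, H* ≈ 14.2, P* ≈ 740

From dP/dt = 0: 0.00452H* = 0.0642, so H* = 14.2.
From dN/dt = 0: 1.1(1 - N*/1190) = 0.0353·14.2, giving N* = 1190·(1 - 0.456) = 648.
From dH/dt = 0: 0.0163·648 - 0.572 = 0.0135P*, so P* = 9.98/0.0135 = 740.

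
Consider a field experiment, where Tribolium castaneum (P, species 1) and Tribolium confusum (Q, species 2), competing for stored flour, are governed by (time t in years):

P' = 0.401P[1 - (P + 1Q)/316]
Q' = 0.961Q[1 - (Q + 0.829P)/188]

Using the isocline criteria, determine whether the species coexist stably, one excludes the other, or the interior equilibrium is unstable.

species 1 excludes species 2

Compare the nullcline intercepts: K1/α12 = 316/1 = 316 > K2 = 188; K2/α21 = 188/0.829 = 227 < K1 = 316.
Since the inequalities point opposite ways, species 1 can invade but species 2 cannot.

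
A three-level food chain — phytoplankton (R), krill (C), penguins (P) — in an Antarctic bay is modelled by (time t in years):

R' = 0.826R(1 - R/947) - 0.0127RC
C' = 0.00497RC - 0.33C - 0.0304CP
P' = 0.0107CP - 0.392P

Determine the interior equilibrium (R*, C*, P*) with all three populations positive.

R* ≈ 414, C* ≈ 36.6, P* ≈ 56.8

From dP/dt = 0: 0.0107C* = 0.392, so C* = 36.6.
From dR/dt = 0: 0.826(1 - R*/947) = 0.0127·36.6, giving R* = 947·(1 - 0.563) = 414.
From dC/dt = 0: 0.00497·414 - 0.33 = 0.0304P*, so P* = 1.73/0.0304 = 56.8.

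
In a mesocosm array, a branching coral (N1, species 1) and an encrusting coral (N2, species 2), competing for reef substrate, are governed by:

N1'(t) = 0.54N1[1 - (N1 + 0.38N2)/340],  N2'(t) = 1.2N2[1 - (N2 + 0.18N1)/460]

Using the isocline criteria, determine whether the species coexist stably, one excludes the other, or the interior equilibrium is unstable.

Compare the nullcline intercepts: K1/α12 = 340/0.38 = 895 > K2 = 460; K2/α21 = 460/0.18 = 2560 > K1 = 340.
Since both inequalities hold, each species can invade when rare, so the interior equilibrium is stable.

stable coexistence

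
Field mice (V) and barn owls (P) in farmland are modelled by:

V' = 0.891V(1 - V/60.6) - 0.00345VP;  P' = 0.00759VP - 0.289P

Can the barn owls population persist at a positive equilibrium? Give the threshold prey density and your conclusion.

The predator equation gives dP/dt > 0 only when V > 0.289/0.00759 = 38.1.
Without the predator, V → K = 60.6. Since 60.6 > 38.1, the predator can invade and persist.

Threshold V = 38.1; K > 38.1, so yes, the predator persists.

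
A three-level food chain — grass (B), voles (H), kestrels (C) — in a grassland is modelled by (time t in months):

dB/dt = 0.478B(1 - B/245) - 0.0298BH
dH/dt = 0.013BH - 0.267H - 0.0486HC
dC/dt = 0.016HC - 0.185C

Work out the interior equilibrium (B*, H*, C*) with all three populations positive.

From dC/dt = 0: 0.016H* = 0.185, so H* = 11.6.
From dB/dt = 0: 0.478(1 - B*/245) = 0.0298·11.6, giving B* = 245·(1 - 0.721) = 68.4.
From dH/dt = 0: 0.013·68.4 - 0.267 = 0.0486C*, so C* = 0.622/0.0486 = 12.8.

B* ≈ 68.4, H* ≈ 11.6, C* ≈ 12.8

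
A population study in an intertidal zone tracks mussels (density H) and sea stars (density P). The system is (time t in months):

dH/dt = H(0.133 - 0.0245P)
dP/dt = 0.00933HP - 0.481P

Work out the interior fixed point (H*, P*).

H* ≈ 51.6, P* ≈ 5.43

Set dP/dt = 0 with P > 0: 0.00933H - 0.481 = 0, so H* = 0.481/0.00933 = 51.6.
Set dH/dt = 0 with H > 0: 0.133 - 0.0245P = 0, so P* = 0.133/0.0245 = 5.43.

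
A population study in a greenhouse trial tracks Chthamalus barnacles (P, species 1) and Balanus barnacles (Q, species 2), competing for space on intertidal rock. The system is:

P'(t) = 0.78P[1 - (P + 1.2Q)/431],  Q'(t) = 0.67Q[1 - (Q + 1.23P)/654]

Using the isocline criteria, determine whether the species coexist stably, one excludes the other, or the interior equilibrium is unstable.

Compare the nullcline intercepts: K1/α12 = 431/1.2 = 359 < K2 = 654; K2/α21 = 654/1.23 = 532 > K1 = 431.
Since the inequalities point opposite ways, species 2 can invade but species 1 cannot.

species 2 excludes species 1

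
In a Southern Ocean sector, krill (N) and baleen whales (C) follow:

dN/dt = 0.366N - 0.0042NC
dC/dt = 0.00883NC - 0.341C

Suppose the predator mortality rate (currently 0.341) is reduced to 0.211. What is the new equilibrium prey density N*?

At the interior fixed point, setting dC/dt = 0 with C > 0 fixes N* = (predator death rate)/(NC coefficient) — independent of the other coefficients.
With the change, N* = 0.211/0.00883 = 23.9; it falls from 38.6.

N* ≈ 23.9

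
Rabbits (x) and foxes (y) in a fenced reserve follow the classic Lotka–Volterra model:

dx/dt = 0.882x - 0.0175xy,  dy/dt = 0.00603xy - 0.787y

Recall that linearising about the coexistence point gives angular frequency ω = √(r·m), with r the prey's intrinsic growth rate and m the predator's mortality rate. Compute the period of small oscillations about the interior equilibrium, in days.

T ≈ 7.54 days

Here r = 0.882 and m = 0.787, so r·m = 0.694.
ω = √0.694 = 0.833 per day, hence T = 2π/ω ≈ 7.54 days.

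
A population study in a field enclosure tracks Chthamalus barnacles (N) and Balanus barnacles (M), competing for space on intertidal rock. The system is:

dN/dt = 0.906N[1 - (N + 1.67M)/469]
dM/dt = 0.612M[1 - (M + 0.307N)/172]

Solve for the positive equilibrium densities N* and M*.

Setting both brackets to zero gives the nullclines N + 1.67M = 469 and 0.307N + M = 172.
Substituting M = 172 - 0.307N into the first: N(1 - 1.67·0.307) = 469 - 1.67·172.
So N* = 182/0.487 = 373, and then M* = 172 - 0.307·373 = 57.5.

N* ≈ 373, M* ≈ 57.5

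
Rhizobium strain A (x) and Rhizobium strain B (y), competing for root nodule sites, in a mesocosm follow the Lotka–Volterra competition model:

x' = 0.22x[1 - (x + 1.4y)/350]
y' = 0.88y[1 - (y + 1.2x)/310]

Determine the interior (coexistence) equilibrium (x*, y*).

x* ≈ 124, y* ≈ 162

Setting both brackets to zero gives the nullclines x + 1.4y = 350 and 1.2x + y = 310.
Substituting y = 310 - 1.2x into the first: x(1 - 1.4·1.2) = 350 - 1.4·310.
So x* = -84/-0.68 = 124, and then y* = 310 - 1.2·124 = 162.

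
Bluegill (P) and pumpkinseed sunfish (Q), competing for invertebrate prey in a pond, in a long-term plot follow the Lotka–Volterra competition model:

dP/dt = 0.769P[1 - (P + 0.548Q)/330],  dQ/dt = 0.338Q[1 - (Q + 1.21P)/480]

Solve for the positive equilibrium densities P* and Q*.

Setting both brackets to zero gives the nullclines P + 0.548Q = 330 and 1.21P + Q = 480.
Substituting Q = 480 - 1.21P into the first: P(1 - 0.548·1.21) = 330 - 0.548·480.
So P* = 67/0.337 = 199, and then Q* = 480 - 1.21·199 = 240.

P* ≈ 199, Q* ≈ 240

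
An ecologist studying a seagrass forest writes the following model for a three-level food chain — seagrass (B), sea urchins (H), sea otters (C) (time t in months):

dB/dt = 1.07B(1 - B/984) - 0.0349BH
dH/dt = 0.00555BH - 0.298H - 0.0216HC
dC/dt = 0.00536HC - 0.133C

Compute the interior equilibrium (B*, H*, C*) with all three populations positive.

From dC/dt = 0: 0.00536H* = 0.133, so H* = 24.8.
From dB/dt = 0: 1.07(1 - B*/984) = 0.0349·24.8, giving B* = 984·(1 - 0.809) = 188.
From dH/dt = 0: 0.00555·188 - 0.298 = 0.0216C*, so C* = 0.743/0.0216 = 34.4.

B* ≈ 188, H* ≈ 24.8, C* ≈ 34.4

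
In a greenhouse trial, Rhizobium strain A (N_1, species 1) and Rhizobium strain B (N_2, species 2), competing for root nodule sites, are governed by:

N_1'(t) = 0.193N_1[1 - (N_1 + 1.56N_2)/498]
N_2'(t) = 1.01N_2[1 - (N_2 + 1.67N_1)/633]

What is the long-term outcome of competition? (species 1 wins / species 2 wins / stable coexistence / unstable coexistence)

unstable coexistence (outcome depends on initial conditions)

Compare the nullcline intercepts: K1/α12 = 498/1.56 = 319 < K2 = 633; K2/α21 = 633/1.67 = 379 < K1 = 498.
Since both are reversed, neither can invade when rare; the interior point is a saddle.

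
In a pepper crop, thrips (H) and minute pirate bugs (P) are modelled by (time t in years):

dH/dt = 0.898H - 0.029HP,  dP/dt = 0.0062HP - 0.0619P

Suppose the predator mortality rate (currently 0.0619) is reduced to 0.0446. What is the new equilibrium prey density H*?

At the interior fixed point, setting dP/dt = 0 with P > 0 fixes H* = (predator death rate)/(HP coefficient) — independent of the other coefficients.
With the change, H* = 0.0446/0.0062 = 7.19; it falls from 9.98.

H* ≈ 7.19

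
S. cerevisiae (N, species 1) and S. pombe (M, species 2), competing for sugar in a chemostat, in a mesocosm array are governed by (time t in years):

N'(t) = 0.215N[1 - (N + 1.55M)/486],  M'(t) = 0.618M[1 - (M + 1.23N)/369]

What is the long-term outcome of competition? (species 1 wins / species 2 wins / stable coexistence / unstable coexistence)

Compare the nullcline intercepts: K1/α12 = 486/1.55 = 314 < K2 = 369; K2/α21 = 369/1.23 = 300 < K1 = 486.
Since both are reversed, neither can invade when rare; the interior point is a saddle.

unstable coexistence (outcome depends on initial conditions)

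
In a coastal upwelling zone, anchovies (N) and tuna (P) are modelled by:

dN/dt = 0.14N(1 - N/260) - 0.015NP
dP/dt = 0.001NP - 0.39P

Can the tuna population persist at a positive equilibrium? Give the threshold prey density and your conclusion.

Threshold N = 390; K < 390, so no, the predator goes extinct.

The predator equation gives dP/dt > 0 only when N > 0.39/0.001 = 390.
Without the predator, N → K = 260. Since 260 < 390, the predator cannot invade.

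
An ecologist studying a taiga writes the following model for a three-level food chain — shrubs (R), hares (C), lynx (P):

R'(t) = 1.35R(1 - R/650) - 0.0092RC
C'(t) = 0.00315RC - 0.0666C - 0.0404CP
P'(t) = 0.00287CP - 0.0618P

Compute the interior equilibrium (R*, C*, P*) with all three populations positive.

From dP/dt = 0: 0.00287C* = 0.0618, so C* = 21.5.
From dR/dt = 0: 1.35(1 - R*/650) = 0.0092·21.5, giving R* = 650·(1 - 0.147) = 555.
From dC/dt = 0: 0.00315·555 - 0.0666 = 0.0404P*, so P* = 1.68/0.0404 = 41.6.

R* ≈ 555, C* ≈ 21.5, P* ≈ 41.6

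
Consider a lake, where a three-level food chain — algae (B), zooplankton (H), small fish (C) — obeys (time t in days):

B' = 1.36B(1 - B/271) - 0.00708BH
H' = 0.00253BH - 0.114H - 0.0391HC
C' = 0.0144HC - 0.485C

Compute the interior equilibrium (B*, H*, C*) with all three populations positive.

From dC/dt = 0: 0.0144H* = 0.485, so H* = 33.7.
From dB/dt = 0: 1.36(1 - B*/271) = 0.00708·33.7, giving B* = 271·(1 - 0.175) = 223.
From dH/dt = 0: 0.00253·223 - 0.114 = 0.0391C*, so C* = 0.451/0.0391 = 11.5.

B* ≈ 223, H* ≈ 33.7, C* ≈ 11.5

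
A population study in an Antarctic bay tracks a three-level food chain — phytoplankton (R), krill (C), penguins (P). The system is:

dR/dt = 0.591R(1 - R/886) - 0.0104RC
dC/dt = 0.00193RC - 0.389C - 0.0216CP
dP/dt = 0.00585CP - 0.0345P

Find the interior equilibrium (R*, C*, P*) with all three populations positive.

R* ≈ 794, C* ≈ 5.9, P* ≈ 52.9

From dP/dt = 0: 0.00585C* = 0.0345, so C* = 5.9.
From dR/dt = 0: 0.591(1 - R*/886) = 0.0104·5.9, giving R* = 886·(1 - 0.104) = 794.
From dC/dt = 0: 0.00193·794 - 0.389 = 0.0216P*, so P* = 1.14/0.0216 = 52.9.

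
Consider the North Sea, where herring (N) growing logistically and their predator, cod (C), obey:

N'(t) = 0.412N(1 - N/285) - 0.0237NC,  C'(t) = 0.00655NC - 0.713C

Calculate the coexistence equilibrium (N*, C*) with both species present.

N* ≈ 109, C* ≈ 10.7

From dC/dt = 0 with C > 0: 0.00655N* = 0.713, so N* = 109.
Substitute into dN/dt = 0: 0.412(1 - 109/285) = 0.0237C*.
The bracket is 0.618, giving C* = 0.255/0.0237 = 10.7.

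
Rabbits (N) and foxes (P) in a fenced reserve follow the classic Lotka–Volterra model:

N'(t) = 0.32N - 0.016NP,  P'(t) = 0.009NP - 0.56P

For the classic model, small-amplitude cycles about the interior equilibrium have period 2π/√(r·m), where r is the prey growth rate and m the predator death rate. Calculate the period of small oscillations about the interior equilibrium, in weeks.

T ≈ 14.8 weeks

Here r = 0.32 and m = 0.56, so r·m = 0.179.
ω = √0.179 = 0.423 per week, hence T = 2π/ω ≈ 14.8 weeks.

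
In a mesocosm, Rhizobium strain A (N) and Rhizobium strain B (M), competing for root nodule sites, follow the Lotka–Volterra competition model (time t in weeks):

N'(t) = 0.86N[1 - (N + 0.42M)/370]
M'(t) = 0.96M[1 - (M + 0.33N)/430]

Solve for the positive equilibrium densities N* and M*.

N* ≈ 220, M* ≈ 357

Setting both brackets to zero gives the nullclines N + 0.42M = 370 and 0.33N + M = 430.
Substituting M = 430 - 0.33N into the first: N(1 - 0.42·0.33) = 370 - 0.42·430.
So N* = 189/0.861 = 220, and then M* = 430 - 0.33·220 = 357.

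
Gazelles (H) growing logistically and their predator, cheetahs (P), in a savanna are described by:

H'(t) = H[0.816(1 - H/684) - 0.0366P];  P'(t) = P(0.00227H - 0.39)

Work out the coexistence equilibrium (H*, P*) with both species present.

From dP/dt = 0 with P > 0: 0.00227H* = 0.39, so H* = 172.
Substitute into dH/dt = 0: 0.816(1 - 172/684) = 0.0366P*.
The bracket is 0.749, giving P* = 0.611/0.0366 = 16.7.

H* ≈ 172, P* ≈ 16.7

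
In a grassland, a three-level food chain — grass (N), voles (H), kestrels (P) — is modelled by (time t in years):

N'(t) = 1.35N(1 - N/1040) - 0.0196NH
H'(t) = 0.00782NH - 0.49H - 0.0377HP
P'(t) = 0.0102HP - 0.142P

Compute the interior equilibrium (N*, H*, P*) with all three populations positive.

From dP/dt = 0: 0.0102H* = 0.142, so H* = 13.9.
From dN/dt = 0: 1.35(1 - N*/1040) = 0.0196·13.9, giving N* = 1040·(1 - 0.202) = 830.
From dH/dt = 0: 0.00782·830 - 0.49 = 0.0377P*, so P* = 6/0.0377 = 159.

N* ≈ 830, H* ≈ 13.9, P* ≈ 159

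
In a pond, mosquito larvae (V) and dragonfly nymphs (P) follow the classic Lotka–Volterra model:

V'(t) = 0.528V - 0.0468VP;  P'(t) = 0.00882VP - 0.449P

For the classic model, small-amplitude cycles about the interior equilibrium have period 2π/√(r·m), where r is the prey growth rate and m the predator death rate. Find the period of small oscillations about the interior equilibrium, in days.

Here r = 0.528 and m = 0.449, so r·m = 0.237.
ω = √0.237 = 0.487 per day, hence T = 2π/ω ≈ 12.9 days.

T ≈ 12.9 days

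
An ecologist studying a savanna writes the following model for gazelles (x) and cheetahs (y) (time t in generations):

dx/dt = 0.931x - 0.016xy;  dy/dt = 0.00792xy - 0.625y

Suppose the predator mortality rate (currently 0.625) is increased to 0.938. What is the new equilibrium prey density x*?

At the interior fixed point, setting dy/dt = 0 with y > 0 fixes x* = (predator death rate)/(xy coefficient) — independent of the other coefficients.
With the change, x* = 0.938/0.00792 = 118; it rises from 78.9.

x* ≈ 118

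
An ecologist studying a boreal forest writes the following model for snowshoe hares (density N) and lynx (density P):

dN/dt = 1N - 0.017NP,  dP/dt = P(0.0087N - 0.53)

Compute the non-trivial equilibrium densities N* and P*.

Set dP/dt = 0 with P > 0: 0.0087N - 0.53 = 0, so N* = 0.53/0.0087 = 60.9.
Set dN/dt = 0 with N > 0: 1 - 0.017P = 0, so P* = 1/0.017 = 58.8.

N* ≈ 60.9, P* ≈ 58.8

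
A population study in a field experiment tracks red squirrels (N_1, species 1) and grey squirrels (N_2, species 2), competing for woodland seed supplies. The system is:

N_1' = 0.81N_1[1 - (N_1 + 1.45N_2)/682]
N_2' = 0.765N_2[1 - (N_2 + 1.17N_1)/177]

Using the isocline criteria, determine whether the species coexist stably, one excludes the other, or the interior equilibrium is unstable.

Compare the nullcline intercepts: K1/α12 = 682/1.45 = 470 > K2 = 177; K2/α21 = 177/1.17 = 151 < K1 = 682.
Since the inequalities point opposite ways, species 1 can invade but species 2 cannot.

species 1 excludes species 2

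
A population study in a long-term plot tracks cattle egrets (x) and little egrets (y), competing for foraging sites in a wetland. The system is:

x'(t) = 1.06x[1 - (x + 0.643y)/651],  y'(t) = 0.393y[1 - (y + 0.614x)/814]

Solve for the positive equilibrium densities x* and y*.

Setting both brackets to zero gives the nullclines x + 0.643y = 651 and 0.614x + y = 814.
Substituting y = 814 - 0.614x into the first: x(1 - 0.643·0.614) = 651 - 0.643·814.
So x* = 128/0.605 = 211, and then y* = 814 - 0.614·211 = 685.

x* ≈ 211, y* ≈ 685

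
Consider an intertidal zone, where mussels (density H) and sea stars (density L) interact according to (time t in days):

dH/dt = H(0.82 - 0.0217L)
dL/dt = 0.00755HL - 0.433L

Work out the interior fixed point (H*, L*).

Set dL/dt = 0 with L > 0: 0.00755H - 0.433 = 0, so H* = 0.433/0.00755 = 57.4.
Set dH/dt = 0 with H > 0: 0.82 - 0.0217L = 0, so L* = 0.82/0.0217 = 37.8.

H* ≈ 57.4, L* ≈ 37.8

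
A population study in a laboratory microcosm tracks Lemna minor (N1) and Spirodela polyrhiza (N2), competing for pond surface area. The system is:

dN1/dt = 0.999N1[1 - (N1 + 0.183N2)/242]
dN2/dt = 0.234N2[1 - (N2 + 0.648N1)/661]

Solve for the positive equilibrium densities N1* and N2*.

N1* ≈ 137, N2* ≈ 572

Setting both brackets to zero gives the nullclines N1 + 0.183N2 = 242 and 0.648N1 + N2 = 661.
Substituting N2 = 661 - 0.648N1 into the first: N1(1 - 0.183·0.648) = 242 - 0.183·661.
So N1* = 121/0.881 = 137, and then N2* = 661 - 0.648·137 = 572.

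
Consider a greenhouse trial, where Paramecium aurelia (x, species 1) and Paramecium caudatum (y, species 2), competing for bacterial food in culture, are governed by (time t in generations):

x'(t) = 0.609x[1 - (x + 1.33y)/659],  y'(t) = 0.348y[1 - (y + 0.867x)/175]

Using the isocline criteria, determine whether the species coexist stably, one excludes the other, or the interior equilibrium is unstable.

species 1 excludes species 2

Compare the nullcline intercepts: K1/α12 = 659/1.33 = 495 > K2 = 175; K2/α21 = 175/0.867 = 202 < K1 = 659.
Since the inequalities point opposite ways, species 1 can invade but species 2 cannot.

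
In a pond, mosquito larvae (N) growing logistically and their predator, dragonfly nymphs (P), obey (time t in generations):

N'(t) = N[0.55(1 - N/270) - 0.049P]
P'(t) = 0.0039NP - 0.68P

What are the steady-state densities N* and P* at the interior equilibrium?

N* ≈ 174, P* ≈ 3.98

From dP/dt = 0 with P > 0: 0.0039N* = 0.68, so N* = 174.
Substitute into dN/dt = 0: 0.55(1 - 174/270) = 0.049P*.
The bracket is 0.354, giving P* = 0.195/0.049 = 3.98.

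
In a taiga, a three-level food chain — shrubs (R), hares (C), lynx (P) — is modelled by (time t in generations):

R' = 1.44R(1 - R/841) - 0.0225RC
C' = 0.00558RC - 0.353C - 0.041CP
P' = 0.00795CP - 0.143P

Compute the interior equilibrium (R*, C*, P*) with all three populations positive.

From dP/dt = 0: 0.00795C* = 0.143, so C* = 18.
From dR/dt = 0: 1.44(1 - R*/841) = 0.0225·18, giving R* = 841·(1 - 0.281) = 605.
From dC/dt = 0: 0.00558·605 - 0.353 = 0.041P*, so P* = 3.02/0.041 = 73.7.

R* ≈ 605, C* ≈ 18, P* ≈ 73.7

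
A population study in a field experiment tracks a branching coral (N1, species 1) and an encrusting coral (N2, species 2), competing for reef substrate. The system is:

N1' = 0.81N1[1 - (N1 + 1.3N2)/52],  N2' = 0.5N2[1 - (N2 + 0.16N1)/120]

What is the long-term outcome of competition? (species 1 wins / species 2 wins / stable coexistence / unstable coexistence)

species 2 excludes species 1

Compare the nullcline intercepts: K1/α12 = 52/1.3 = 40 < K2 = 120; K2/α21 = 120/0.16 = 750 > K1 = 52.
Since the inequalities point opposite ways, species 2 can invade but species 1 cannot.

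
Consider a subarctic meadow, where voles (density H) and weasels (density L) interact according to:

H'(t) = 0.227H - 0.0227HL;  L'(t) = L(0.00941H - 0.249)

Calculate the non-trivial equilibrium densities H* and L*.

H* ≈ 26.5, L* ≈ 10

Set dL/dt = 0 with L > 0: 0.00941H - 0.249 = 0, so H* = 0.249/0.00941 = 26.5.
Set dH/dt = 0 with H > 0: 0.227 - 0.0227L = 0, so L* = 0.227/0.0227 = 10.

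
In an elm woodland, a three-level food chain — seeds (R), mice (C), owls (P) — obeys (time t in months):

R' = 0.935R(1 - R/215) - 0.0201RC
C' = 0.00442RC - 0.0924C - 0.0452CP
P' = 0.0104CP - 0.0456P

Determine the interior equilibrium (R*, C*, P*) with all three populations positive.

R* ≈ 195, C* ≈ 4.38, P* ≈ 17

From dP/dt = 0: 0.0104C* = 0.0456, so C* = 4.38.
From dR/dt = 0: 0.935(1 - R*/215) = 0.0201·4.38, giving R* = 215·(1 - 0.0943) = 195.
From dC/dt = 0: 0.00442·195 - 0.0924 = 0.0452P*, so P* = 0.768/0.0452 = 17.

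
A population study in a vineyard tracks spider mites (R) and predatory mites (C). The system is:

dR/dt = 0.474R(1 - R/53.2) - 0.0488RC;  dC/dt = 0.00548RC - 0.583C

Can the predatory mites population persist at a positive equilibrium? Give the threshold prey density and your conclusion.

Threshold R = 106; K < 106, so no, the predator goes extinct.

The predator equation gives dC/dt > 0 only when R > 0.583/0.00548 = 106.
Without the predator, R → K = 53.2. Since 53.2 < 106, the predator cannot invade.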